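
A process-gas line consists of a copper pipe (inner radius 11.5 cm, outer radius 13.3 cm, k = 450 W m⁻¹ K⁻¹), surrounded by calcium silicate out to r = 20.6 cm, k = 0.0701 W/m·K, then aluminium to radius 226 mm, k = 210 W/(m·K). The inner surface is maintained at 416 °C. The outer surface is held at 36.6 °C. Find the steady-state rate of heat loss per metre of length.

Q' = 382 W/m

Treat each layer as a resistance in series:
  R'_copper = ln(0.133/0.115)/(2πk) = 0.1454/(2π·450) = 5.143×10^-5 m·K/W
  R'_calcium silicate = ln(0.206/0.133)/(2πk) = 0.4375/(2π·0.0701) = 0.9934 m·K/W
  R'_aluminium = ln(0.226/0.206)/(2πk) = 0.09266/(2π·210) = 7.022×10^-5 m·K/W
ΣR = 5.143×10^-5 + 0.9934 + 7.022×10^-5 = 0.9935 m·K/W
Q' = ΔT/ΣR = (416 °C − 36.6 °C)/0.9935 = 382 W/m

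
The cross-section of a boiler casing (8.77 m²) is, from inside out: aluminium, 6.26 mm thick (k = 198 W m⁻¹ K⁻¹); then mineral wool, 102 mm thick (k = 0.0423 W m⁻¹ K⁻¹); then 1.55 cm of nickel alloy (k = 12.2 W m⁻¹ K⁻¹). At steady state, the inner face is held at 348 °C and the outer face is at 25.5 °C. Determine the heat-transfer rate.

Q = 1170 W

Resistance network (inner→outer):
  R_aluminium = L/(kA) = 0.00626/(198·8.77) = 3.605×10^-6 K/W
  R_mineral wool = L/(kA) = 0.102/(0.0423·8.77) = 0.2750 K/W
  R_nickel alloy = L/(kA) = 0.0155/(12.2·8.77) = 1.449×10^-4 K/W
ΣR = 3.605×10^-6 + 0.2750 + 1.449×10^-4 = 0.2751 K/W
Q = ΔT/ΣR = (348 °C − 25.5 °C)/0.2751 = 1170 W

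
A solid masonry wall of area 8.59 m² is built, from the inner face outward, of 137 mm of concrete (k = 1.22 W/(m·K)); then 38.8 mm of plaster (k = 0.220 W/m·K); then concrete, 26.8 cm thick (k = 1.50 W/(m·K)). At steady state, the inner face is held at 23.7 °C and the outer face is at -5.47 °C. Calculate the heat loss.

Q = 536 W

Series thermal resistances, inner to outer:
  R_concrete = L/(kA) = 0.137/(1.22·8.59) = 0.01307 K/W
  R_plaster = L/(kA) = 0.0388/(0.220·8.59) = 0.02053 K/W
  R_concrete = L/(kA) = 0.268/(1.50·8.59) = 0.02080 K/W
ΣR = 0.01307 + 0.02053 + 0.02080 = 0.05440 K/W
Q = ΔT/ΣR = (23.7 °C − -5.47 °C)/0.05440 = 536 W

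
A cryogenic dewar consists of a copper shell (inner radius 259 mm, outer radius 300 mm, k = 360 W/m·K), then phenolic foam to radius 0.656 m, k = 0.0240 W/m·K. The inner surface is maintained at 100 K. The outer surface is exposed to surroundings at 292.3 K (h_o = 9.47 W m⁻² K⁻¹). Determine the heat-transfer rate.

Q = 32.0 W

Series thermal resistances, inner to outer:
  R_copper = (1/0.259 − 1/0.300)/(4πk) = 0.5277/(4π·360) = 1.166×10^-4 K/W
  R_phenolic foam = (1/0.300 − 1/0.656)/(4πk) = 1.809/(4π·0.0240) = 5.998 K/W
  R_conv,out = 1/(4πr²h) = 1/(4π·0.656²·9.47) = 0.01953 K/W
ΣR = 1.166×10^-4 + 5.998 + 0.01953 = 6.018 K/W
Q = ΔT/ΣR = (100 K − 292.3 K)/6.018 = -32.0 W
(Negative Q ⇒ heat flows inward; heat gain = 32.0 W.)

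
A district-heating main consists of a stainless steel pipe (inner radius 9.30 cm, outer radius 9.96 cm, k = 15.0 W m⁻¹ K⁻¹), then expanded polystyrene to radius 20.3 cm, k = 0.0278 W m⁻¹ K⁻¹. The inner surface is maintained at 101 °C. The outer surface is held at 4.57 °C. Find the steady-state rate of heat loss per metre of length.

Q' = 23.7 W/m

Resistance network (inner→outer):
  R'_stainless steel = ln(0.0996/0.0930)/(2πk) = 0.06856/(2π·15.0) = 7.275×10^-4 m·K/W
  R'_expanded polystyrene = ln(0.203/0.0996)/(2πk) = 0.7120/(2π·0.0278) = 4.076 m·K/W
ΣR = 7.275×10^-4 + 4.076 = 4.077 m·K/W
Q' = ΔT/ΣR = (101 °C − 4.57 °C)/4.077 = 23.7 W/m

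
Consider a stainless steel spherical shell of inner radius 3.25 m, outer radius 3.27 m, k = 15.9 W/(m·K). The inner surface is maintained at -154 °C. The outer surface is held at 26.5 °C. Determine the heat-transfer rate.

Q = 4πk·ΔT/(1/r₁ − 1/r₂) = 4π × 15.9 × 180.5 / (1/3.25 − 1/3.27) = 1.92×10^7 W

Q = 1.92×10^7 W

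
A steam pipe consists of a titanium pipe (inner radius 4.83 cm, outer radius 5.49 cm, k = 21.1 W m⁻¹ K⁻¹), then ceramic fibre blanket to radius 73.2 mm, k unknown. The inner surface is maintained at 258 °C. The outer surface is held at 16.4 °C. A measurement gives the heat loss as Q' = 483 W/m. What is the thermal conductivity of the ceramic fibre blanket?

ΣR = ΔT/Q' = |258 − 16.4|/483 = 0.5002 m·K/W
Known resistances:
  R'_titanium = ln(0.0549/0.0483)/(2πk) = 0.1281/(2π·21.1) = 9.661×10^-4 m·K/W
R_ceramic fibre blanket = ΣR − ΣR_known = 0.5002 − 9.661×10^-4 = 0.4992 m·K/W
ln(r₂/r₁)/(2πk) = 0.4992 ⇒ k = 0.2877/(2π·0.4992) = 0.0917 W/m·K

k = 0.0917 W/m·K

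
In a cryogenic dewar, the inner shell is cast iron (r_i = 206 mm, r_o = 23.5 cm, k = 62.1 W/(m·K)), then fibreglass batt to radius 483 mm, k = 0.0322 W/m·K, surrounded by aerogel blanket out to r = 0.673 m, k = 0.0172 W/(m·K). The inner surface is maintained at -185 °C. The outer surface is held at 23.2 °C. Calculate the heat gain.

Series thermal resistances, inner to outer:
  R_cast iron = (1/0.206 − 1/0.235)/(4πk) = 0.5990/(4π·62.1) = 7.676×10^-4 K/W
  R_fibreglass batt = (1/0.235 − 1/0.483)/(4πk) = 2.185/(4π·0.0322) = 5.400 K/W
  R_aerogel blanket = (1/0.483 − 1/0.673)/(4πk) = 0.5845/(4π·0.0172) = 2.704 K/W
ΣR = 7.676×10^-4 + 5.400 + 2.704 = 8.105 K/W
Q = ΔT/ΣR = (-185 °C − 23.2 °C)/8.105 = -25.7 W
(Negative Q ⇒ heat flows inward; heat gain = 25.7 W.)

Q = 25.7 W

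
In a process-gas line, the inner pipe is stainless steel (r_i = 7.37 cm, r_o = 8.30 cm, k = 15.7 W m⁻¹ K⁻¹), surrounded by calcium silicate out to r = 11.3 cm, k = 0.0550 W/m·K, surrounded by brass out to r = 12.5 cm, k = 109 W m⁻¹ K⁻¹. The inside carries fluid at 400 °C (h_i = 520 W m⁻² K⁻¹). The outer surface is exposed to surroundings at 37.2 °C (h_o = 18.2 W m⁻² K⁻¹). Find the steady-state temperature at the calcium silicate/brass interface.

T = 63.5 °C

Treat each layer as a resistance in series:
  R'_conv,in = 1/(2πr h) = 1/(2π·0.0737·520) = 0.004153 m·K/W
  R'_stainless steel = ln(0.0830/0.0737)/(2πk) = 0.1188/(2π·15.7) = 0.001205 m·K/W
  R'_calcium silicate = ln(0.113/0.0830)/(2πk) = 0.3085/(2π·0.0550) = 0.8929 m·K/W
  R'_brass = ln(0.125/0.113)/(2πk) = 0.1009/(2π·109) = 1.474×10^-4 m·K/W
  R'_conv,out = 1/(2πr h) = 1/(2π·0.125·18.2) = 0.06996 m·K/W
ΣR = 0.004153 + 0.001205 + 0.8929 + 1.474×10^-4 + 0.06996 = 0.9684 m·K/W
Q' = ΔT/ΣR = (400 °C − 37.2 °C)/0.9684 = 374.6 W/m
From the inner boundary to the calcium silicate/brass interface, ΣR_partial = 0.8983 m·K/W.
T_interface = T_in − Q'·ΣR_partial = 400 °C − (374.6)(0.8983) = 63.5 °C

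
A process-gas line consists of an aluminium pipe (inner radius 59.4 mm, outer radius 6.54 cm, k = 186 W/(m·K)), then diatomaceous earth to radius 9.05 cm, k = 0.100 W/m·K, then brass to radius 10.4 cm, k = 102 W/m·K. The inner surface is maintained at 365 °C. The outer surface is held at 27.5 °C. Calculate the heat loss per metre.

Q' = 652 W/m

Resistance network (inner→outer):
  R'_aluminium = ln(0.0654/0.0594)/(2πk) = 0.09623/(2π·186) = 8.234×10^-5 m·K/W
  R'_diatomaceous earth = ln(0.0905/0.0654)/(2πk) = 0.3248/(2π·0.100) = 0.5170 m·K/W
  R'_brass = ln(0.104/0.0905)/(2πk) = 0.1390/(2π·102) = 2.170×10^-4 m·K/W
ΣR = 8.234×10^-5 + 0.5170 + 2.170×10^-4 = 0.5173 m·K/W
Q' = ΔT/ΣR = (365 °C − 27.5 °C)/0.5173 = 652 W/m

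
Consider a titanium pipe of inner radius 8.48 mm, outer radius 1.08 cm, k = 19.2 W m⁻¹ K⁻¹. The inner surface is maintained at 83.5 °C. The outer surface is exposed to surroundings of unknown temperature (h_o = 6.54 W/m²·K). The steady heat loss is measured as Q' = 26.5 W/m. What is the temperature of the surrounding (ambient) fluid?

T_out = 23.7 °C

Series resistances:
  R'_titanium = ln(0.0108/0.00848)/(2πk) = 0.2418/(2π·19.2) = 0.002005 m·K/W
  R'_conv,out = 1/(2πr h) = 1/(2π·0.0108·6.54) = 2.253 m·K/W
ΣR = 2.255 m·K/W
ΔT = Q'·ΣR = 26.5 × 2.255 = 59.76 K
Heat flows outward, so T_out = T_in − ΔT = 83.5 − 59.76 = 23.7 °C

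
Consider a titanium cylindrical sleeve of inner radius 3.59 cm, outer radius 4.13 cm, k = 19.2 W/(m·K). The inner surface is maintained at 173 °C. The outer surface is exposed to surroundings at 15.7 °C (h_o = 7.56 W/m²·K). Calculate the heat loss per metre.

Q' = 308 W/m

Treat each layer as a resistance in series:
  R'_titanium = ln(0.0413/0.0359)/(2πk) = 0.1401/(2π·19.2) = 0.001162 m·K/W
  R'_conv,out = 1/(2πr h) = 1/(2π·0.0413·7.56) = 0.5097 m·K/W
ΣR = 0.001162 + 0.5097 = 0.5109 m·K/W
Q' = ΔT/ΣR = (173 °C − 15.7 °C)/0.5109 = 308 W/m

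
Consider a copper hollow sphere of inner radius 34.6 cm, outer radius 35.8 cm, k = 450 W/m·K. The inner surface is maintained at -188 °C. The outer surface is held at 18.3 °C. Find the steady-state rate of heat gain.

Q = 1.20×10^7 W

Q = 4πk·ΔT/(1/r₁ − 1/r₂) = 4π × 450 × 206.3 / (1/0.346 − 1/0.358) = 1.20×10^7 W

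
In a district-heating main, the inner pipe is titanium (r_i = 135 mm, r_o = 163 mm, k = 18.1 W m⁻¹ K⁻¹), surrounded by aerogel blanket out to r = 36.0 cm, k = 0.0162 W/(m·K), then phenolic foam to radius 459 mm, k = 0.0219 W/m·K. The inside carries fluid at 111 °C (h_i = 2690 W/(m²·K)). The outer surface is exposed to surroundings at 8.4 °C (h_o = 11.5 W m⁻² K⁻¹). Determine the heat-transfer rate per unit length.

Series thermal resistances, inner to outer:
  R'_conv,in = 1/(2πr h) = 1/(2π·0.135·2690) = 4.383×10^-4 m·K/W
  R'_titanium = ln(0.163/0.135)/(2πk) = 0.1885/(2π·18.1) = 0.001657 m·K/W
  R'_aerogel blanket = ln(0.360/0.163)/(2πk) = 0.7924/(2π·0.0162) = 7.784 m·K/W
  R'_phenolic foam = ln(0.459/0.360)/(2πk) = 0.2429/(2π·0.0219) = 1.766 m·K/W
  R'_conv,out = 1/(2πr h) = 1/(2π·0.459·11.5) = 0.03015 m·K/W
ΣR = 4.383×10^-4 + 0.001657 + 7.784 + 1.766 + 0.03015 = 9.582 m·K/W
Q' = ΔT/ΣR = (111 °C − 8.4 °C)/9.582 = 10.7 W/m

Q' = 10.7 W/m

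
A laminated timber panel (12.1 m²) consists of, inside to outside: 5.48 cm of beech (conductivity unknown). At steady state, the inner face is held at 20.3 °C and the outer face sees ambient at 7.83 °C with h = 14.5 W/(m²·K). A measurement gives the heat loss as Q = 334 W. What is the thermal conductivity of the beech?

ΣR = ΔT/Q = |20.3 − 7.83|/334 = 0.03734 K/W
Known resistances:
  R_conv,out = 1/(hA) = 1/(14.5·12.1) = 0.005700 K/W
R_beech = ΣR − ΣR_known = 0.03734 − 0.005700 = 0.03164 K/W
L/(kA) = 0.03164 ⇒ k = 0.0548/(0.03164·12.1) = 0.143 W/m·K

k = 0.143 W/m·K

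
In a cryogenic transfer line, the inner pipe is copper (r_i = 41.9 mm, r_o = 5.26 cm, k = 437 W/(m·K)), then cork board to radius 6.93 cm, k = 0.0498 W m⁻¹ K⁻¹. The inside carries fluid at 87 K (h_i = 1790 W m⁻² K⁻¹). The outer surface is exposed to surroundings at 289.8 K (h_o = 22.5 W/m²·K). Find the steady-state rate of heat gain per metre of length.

Q' = 206 W/m

Resistance network (inner→outer):
  R'_conv,in = 1/(2πr h) = 1/(2π·0.0419·1790) = 0.002122 m·K/W
  R'_copper = ln(0.0526/0.0419)/(2πk) = 0.2274/(2π·437) = 8.283×10^-5 m·K/W
  R'_cork board = ln(0.0693/0.0526)/(2πk) = 0.2757/(2π·0.0498) = 0.8812 m·K/W
  R'_conv,out = 1/(2πr h) = 1/(2π·0.0693·22.5) = 0.1021 m·K/W
ΣR = 0.002122 + 8.283×10^-5 + 0.8812 + 0.1021 = 0.9855 m·K/W
Q' = ΔT/ΣR = (87 K − 289.8 K)/0.9855 = -206 W/m
(Negative Q' ⇒ heat flows inward; heat gain = 206 W/m.)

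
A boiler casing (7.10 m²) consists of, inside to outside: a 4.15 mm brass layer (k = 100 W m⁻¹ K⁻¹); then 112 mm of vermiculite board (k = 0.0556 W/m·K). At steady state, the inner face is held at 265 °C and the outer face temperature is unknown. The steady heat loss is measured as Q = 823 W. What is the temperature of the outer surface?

Sum the resistances:
  R_brass = L/(kA) = 0.00415/(100·7.10) = 5.845×10^-6 K/W
  R_vermiculite board = L/(kA) = 0.112/(0.0556·7.10) = 0.2837 K/W
ΣR = 0.2837 K/W
ΔT = Q·ΣR = 823 × 0.2837 = 233.5 K
Heat flows outward, so T_out = T_in − ΔT = 265 − 233.5 = 31.5 °C

T_out = 31.5 °C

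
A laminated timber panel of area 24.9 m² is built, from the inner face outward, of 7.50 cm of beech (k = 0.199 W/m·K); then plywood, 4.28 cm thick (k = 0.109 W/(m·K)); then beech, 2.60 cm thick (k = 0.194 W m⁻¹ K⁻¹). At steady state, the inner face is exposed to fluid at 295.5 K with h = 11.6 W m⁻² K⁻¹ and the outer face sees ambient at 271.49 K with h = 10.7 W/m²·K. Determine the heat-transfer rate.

Q = 552 W

Series thermal resistances, inner to outer:
  R_conv,in = 1/(hA) = 1/(11.6·24.9) = 0.003462 K/W
  R_beech = L/(kA) = 0.0750/(0.199·24.9) = 0.01514 K/W
  R_plywood = L/(kA) = 0.0428/(0.109·24.9) = 0.01577 K/W
  R_beech = L/(kA) = 0.0260/(0.194·24.9) = 0.005382 K/W
  R_conv,out = 1/(hA) = 1/(10.7·24.9) = 0.003753 K/W
ΣR = 0.003462 + 0.01514 + 0.01577 + 0.005382 + 0.003753 = 0.04351 K/W
Q = ΔT/ΣR = (295.5 K − 271.49 K)/0.04351 = 552 W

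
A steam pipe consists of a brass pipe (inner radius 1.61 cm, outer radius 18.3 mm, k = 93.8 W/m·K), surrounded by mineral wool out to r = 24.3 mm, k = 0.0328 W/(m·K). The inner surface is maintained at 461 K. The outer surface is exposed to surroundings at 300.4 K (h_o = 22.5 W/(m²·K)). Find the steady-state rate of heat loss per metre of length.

Q' = 96.3 W/m

Series thermal resistances, inner to outer:
  R'_brass = ln(0.0183/0.0161)/(2πk) = 0.1281/(2π·93.8) = 2.173×10^-4 m·K/W
  R'_mineral wool = ln(0.0243/0.0183)/(2πk) = 0.2836/(2π·0.0328) = 1.376 m·K/W
  R'_conv,out = 1/(2πr h) = 1/(2π·0.0243·22.5) = 0.2911 m·K/W
ΣR = 2.173×10^-4 + 1.376 + 0.2911 = 1.667 m·K/W
Q' = ΔT/ΣR = (461 K − 300.4 K)/1.667 = 96.3 W/m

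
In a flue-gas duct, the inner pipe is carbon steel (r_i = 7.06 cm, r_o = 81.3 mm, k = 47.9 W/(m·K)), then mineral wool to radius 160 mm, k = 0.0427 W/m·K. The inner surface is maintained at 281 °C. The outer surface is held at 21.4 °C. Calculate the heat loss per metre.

Series thermal resistances, inner to outer:
  R'_carbon steel = ln(0.0813/0.0706)/(2πk) = 0.1411/(2π·47.9) = 4.689×10^-4 m·K/W
  R'_mineral wool = ln(0.160/0.0813)/(2πk) = 0.6770/(2π·0.0427) = 2.523 m·K/W
ΣR = 4.689×10^-4 + 2.523 = 2.523 m·K/W
Q' = ΔT/ΣR = (281 °C − 21.4 °C)/2.523 = 103 W/m

Q' = 103 W/m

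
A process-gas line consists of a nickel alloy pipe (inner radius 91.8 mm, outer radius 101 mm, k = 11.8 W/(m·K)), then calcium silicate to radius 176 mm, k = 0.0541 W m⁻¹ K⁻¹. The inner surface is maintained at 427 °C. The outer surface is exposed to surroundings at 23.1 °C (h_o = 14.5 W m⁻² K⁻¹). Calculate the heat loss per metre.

Series thermal resistances, inner to outer:
  R'_nickel alloy = ln(0.101/0.0918)/(2πk) = 0.09551/(2π·11.8) = 0.001288 m·K/W
  R'_calcium silicate = ln(0.176/0.101)/(2πk) = 0.5554/(2π·0.0541) = 1.634 m·K/W
  R'_conv,out = 1/(2πr h) = 1/(2π·0.176·14.5) = 0.06236 m·K/W
ΣR = 0.001288 + 1.634 + 0.06236 = 1.698 m·K/W
Q' = ΔT/ΣR = (427 °C − 23.1 °C)/1.698 = 238 W/m

Q' = 238 W/m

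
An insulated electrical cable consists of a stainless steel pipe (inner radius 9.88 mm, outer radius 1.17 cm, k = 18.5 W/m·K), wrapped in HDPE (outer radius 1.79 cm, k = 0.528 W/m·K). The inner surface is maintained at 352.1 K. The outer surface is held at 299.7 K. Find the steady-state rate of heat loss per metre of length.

Treat each layer as a resistance in series:
  R'_stainless steel = ln(0.0117/0.00988)/(2πk) = 0.1691/(2π·18.5) = 0.001455 m·K/W
  R'_HDPE = ln(0.0179/0.0117)/(2πk) = 0.4252/(2π·0.528) = 0.1282 m·K/W
ΣR = 0.001455 + 0.1282 = 0.1297 m·K/W
Q' = ΔT/ΣR = (352.1 K − 299.7 K)/0.1297 = 404 W/m

Q' = 404 W/m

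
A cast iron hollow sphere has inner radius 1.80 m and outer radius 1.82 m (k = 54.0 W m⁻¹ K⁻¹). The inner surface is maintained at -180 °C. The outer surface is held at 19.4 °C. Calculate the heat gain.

Q = 4πk·ΔT/(1/r₁ − 1/r₂) = 4π × 54.0 × 199.4 / (1/1.80 − 1/1.82) = 2.22×10^7 W

Q = 22200 kW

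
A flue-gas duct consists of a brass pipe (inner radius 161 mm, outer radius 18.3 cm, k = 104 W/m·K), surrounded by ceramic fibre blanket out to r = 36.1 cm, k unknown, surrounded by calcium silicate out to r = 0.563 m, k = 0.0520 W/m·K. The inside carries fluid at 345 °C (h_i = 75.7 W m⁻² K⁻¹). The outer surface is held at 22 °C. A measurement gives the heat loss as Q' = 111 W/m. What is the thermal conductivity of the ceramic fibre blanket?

k = 0.0704 W/m·K

ΣR = ΔT/Q' = |345 − 22|/111 = 2.910 m·K/W
Known resistances:
  R'_conv,in = 1/(2πr h) = 1/(2π·0.161·75.7) = 0.01306 m·K/W
  R'_brass = ln(0.183/0.161)/(2πk) = 0.1281/(2π·104) = 1.960×10^-4 m·K/W
  R'_calcium silicate = ln(0.563/0.361)/(2πk) = 0.4444/(2π·0.0520) = 1.360 m·K/W
R_ceramic fibre blanket = ΣR − ΣR_known = 2.910 − 1.373 = 1.537 m·K/W
ln(r₂/r₁)/(2πk) = 1.537 ⇒ k = 0.6794/(2π·1.537) = 0.0704 W/m·K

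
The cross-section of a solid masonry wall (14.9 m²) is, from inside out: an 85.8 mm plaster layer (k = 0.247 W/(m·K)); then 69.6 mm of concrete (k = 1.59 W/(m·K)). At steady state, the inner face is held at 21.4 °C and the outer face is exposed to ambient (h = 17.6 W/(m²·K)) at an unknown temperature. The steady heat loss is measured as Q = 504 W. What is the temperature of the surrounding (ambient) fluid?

T_out = 6.25 °C

Sum the resistances:
  R_plaster = L/(kA) = 0.0858/(0.247·14.9) = 0.02331 K/W
  R_concrete = L/(kA) = 0.0696/(1.59·14.9) = 0.002938 K/W
  R_conv,out = 1/(hA) = 1/(17.6·14.9) = 0.003813 K/W
ΣR = 0.03006 K/W
ΔT = Q·ΣR = 504 × 0.03006 = 15.15 K
Heat flows outward, so T_out = T_in − ΔT = 21.4 − 15.15 = 6.25 °C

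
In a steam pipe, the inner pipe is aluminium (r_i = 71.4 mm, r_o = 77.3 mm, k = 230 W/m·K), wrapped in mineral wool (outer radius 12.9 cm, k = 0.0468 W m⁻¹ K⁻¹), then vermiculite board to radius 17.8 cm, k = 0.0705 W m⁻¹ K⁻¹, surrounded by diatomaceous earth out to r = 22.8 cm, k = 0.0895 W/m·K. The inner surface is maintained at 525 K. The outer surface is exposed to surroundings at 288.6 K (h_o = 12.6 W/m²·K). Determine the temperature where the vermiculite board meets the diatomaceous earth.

T = 328.1 K

Resistance network (inner→outer):
  R'_aluminium = ln(0.0773/0.0714)/(2πk) = 0.07940/(2π·230) = 5.494×10^-5 m·K/W
  R'_mineral wool = ln(0.129/0.0773)/(2πk) = 0.5121/(2π·0.0468) = 1.742 m·K/W
  R'_vermiculite board = ln(0.178/0.129)/(2πk) = 0.3220/(2π·0.0705) = 0.7269 m·K/W
  R'_diatomaceous earth = ln(0.228/0.178)/(2πk) = 0.2476/(2π·0.0895) = 0.4402 m·K/W
  R'_conv,out = 1/(2πr h) = 1/(2π·0.228·12.6) = 0.05540 m·K/W
ΣR = 5.494×10^-5 + 1.742 + 0.7269 + 0.4402 + 0.05540 = 2.965 m·K/W
Q' = ΔT/ΣR = (525 K − 288.6 K)/2.965 = 79.73 W/m
From the inner boundary to the vermiculite board/diatomaceous earth interface, ΣR_partial = 2.469 m·K/W.
T_interface = T_in − Q'·ΣR_partial = 525 K − (79.73)(2.469) = 328.1 K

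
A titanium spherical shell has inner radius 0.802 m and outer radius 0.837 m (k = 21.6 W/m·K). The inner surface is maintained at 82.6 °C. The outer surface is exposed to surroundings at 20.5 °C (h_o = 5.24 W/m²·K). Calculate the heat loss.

Resistance network (inner→outer):
  R_titanium = (1/0.802 − 1/0.837)/(4πk) = 0.05214/(4π·21.6) = 1.921×10^-4 K/W
  R_conv,out = 1/(4πr²h) = 1/(4π·0.837²·5.24) = 0.02168 K/W
ΣR = 1.921×10^-4 + 0.02168 = 0.02187 K/W
Q = ΔT/ΣR = (82.6 °C − 20.5 °C)/0.02187 = 2840 W

Q = 2.84 kW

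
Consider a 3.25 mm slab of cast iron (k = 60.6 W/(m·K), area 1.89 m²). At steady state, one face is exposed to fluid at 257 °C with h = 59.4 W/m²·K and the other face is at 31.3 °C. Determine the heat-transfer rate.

Resistance network (inner→outer):
  R_conv,in = 1/(hA) = 1/(59.4·1.89) = 0.008907 K/W
  R_cast iron = L/(kA) = 0.00325/(60.6·1.89) = 2.838×10^-5 K/W
ΣR = 0.008907 + 2.838×10^-5 = 0.008935 K/W
Q = ΔT/ΣR = (257 °C − 31.3 °C)/0.008935 = 25300 W

Q = 25.3 kW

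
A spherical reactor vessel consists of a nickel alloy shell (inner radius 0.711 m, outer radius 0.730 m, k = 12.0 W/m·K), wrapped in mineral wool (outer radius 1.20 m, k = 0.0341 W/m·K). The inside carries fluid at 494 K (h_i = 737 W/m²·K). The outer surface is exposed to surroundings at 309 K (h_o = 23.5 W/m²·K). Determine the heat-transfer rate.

Treat each layer as a resistance in series:
  R_conv,in = 1/(4πr²h) = 1/(4π·0.711²·737) = 2.136×10^-4 K/W
  R_nickel alloy = (1/0.711 − 1/0.730)/(4πk) = 0.03661/(4π·12.0) = 2.428×10^-4 K/W
  R_mineral wool = (1/0.730 − 1/1.20)/(4πk) = 0.5365/(4π·0.0341) = 1.252 K/W
  R_conv,out = 1/(4πr²h) = 1/(4π·1.20²·23.5) = 0.002352 K/W
ΣR = 2.136×10^-4 + 2.428×10^-4 + 1.252 + 0.002352 = 1.255 K/W
Q = ΔT/ΣR = (494 K − 309 K)/1.255 = 147 W

Q = 147 W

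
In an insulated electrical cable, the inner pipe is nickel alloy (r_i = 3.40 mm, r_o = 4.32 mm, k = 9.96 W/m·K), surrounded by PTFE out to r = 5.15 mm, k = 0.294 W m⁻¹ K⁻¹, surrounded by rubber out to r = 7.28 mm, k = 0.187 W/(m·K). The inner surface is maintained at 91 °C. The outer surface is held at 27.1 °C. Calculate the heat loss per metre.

Series thermal resistances, inner to outer:
  R'_nickel alloy = ln(0.00432/0.00340)/(2πk) = 0.2395/(2π·9.96) = 0.003827 m·K/W
  R'_PTFE = ln(0.00515/0.00432)/(2πk) = 0.1757/(2π·0.294) = 0.09514 m·K/W
  R'_rubber = ln(0.00728/0.00515)/(2πk) = 0.3461/(2π·0.187) = 0.2946 m·K/W
ΣR = 0.003827 + 0.09514 + 0.2946 = 0.3936 m·K/W
Q' = ΔT/ΣR = (91 °C − 27.1 °C)/0.3936 = 162 W/m

Q' = 162 W/m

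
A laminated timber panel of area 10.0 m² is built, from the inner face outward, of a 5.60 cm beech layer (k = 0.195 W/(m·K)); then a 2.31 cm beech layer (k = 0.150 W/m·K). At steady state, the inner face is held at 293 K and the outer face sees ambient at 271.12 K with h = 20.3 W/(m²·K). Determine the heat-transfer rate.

Q = 446 W

Resistance network (inner→outer):
  R_beech = L/(kA) = 0.0560/(0.195·10.0) = 0.02872 K/W
  R_beech = L/(kA) = 0.0231/(0.150·10.0) = 0.01540 K/W
  R_conv,out = 1/(hA) = 1/(20.3·10.0) = 0.004926 K/W
ΣR = 0.02872 + 0.01540 + 0.004926 = 0.04905 K/W
Q = ΔT/ΣR = (293 K − 271.12 K)/0.04905 = 446 W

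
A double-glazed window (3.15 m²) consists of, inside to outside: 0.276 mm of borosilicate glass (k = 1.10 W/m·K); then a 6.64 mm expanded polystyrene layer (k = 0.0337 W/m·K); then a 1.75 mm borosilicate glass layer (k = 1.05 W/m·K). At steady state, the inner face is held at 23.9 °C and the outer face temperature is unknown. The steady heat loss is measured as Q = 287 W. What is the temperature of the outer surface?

Sum the resistances:
  R_borosilicate glass = L/(kA) = 2.76×10^-4/(1.10·3.15) = 7.965×10^-5 K/W
  R_expanded polystyrene = L/(kA) = 0.00664/(0.0337·3.15) = 0.06255 K/W
  R_borosilicate glass = L/(kA) = 0.00175/(1.05·3.15) = 5.291×10^-4 K/W
ΣR = 0.06316 K/W
ΔT = Q·ΣR = 287 × 0.06316 = 18.13 K
Heat flows outward, so T_out = T_in − ΔT = 23.9 − 18.13 = 5.77 °C

T_out = 5.77 °C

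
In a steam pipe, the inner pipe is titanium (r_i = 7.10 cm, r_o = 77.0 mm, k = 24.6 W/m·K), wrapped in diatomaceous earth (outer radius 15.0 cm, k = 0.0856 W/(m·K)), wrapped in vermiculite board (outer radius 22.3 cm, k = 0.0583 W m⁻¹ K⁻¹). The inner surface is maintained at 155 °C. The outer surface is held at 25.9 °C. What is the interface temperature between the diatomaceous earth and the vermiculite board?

Series thermal resistances, inner to outer:
  R'_titanium = ln(0.0770/0.0710)/(2πk) = 0.08113/(2π·24.6) = 5.249×10^-4 m·K/W
  R'_diatomaceous earth = ln(0.150/0.0770)/(2πk) = 0.6668/(2π·0.0856) = 1.240 m·K/W
  R'_vermiculite board = ln(0.223/0.150)/(2πk) = 0.3965/(2π·0.0583) = 1.083 m·K/W
ΣR = 5.249×10^-4 + 1.240 + 1.083 = 2.324 m·K/W
Q' = ΔT/ΣR = (155 °C − 25.9 °C)/2.324 = 55.55 W/m
From the inner boundary to the diatomaceous earth/vermiculite board interface, ΣR_partial = 1.241 m·K/W.
T_interface = T_in − Q'·ΣR_partial = 155 °C − (55.55)(1.241) = 86.1 °C

T = 86.1 °C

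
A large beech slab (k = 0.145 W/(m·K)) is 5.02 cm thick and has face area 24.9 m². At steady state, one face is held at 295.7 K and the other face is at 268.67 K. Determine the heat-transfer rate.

Q = 1940 W

Q = kA·ΔT/L = 0.145 × 24.9 × |295.7 K − 268.67 K| / 0.0502 = 1940 W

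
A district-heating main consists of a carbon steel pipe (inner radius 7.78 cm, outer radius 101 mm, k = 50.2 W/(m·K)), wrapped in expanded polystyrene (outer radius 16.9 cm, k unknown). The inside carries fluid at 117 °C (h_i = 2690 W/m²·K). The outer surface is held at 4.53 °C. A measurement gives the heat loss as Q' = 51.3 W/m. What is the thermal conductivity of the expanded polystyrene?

ΣR = ΔT/Q' = |117 − 4.53|/51.3 = 2.192 m·K/W
Known resistances:
  R'_conv,in = 1/(2πr h) = 1/(2π·0.0778·2690) = 7.605×10^-4 m·K/W
  R'_carbon steel = ln(0.101/0.0778)/(2πk) = 0.2610/(2π·50.2) = 8.274×10^-4 m·K/W
R_expanded polystyrene = ΣR − ΣR_known = 2.192 − 0.001588 = 2.190 m·K/W
ln(r₂/r₁)/(2πk) = 2.190 ⇒ k = 0.5148/(2π·2.190) = 0.0374 W/m·K

k = 0.0374 W/m·K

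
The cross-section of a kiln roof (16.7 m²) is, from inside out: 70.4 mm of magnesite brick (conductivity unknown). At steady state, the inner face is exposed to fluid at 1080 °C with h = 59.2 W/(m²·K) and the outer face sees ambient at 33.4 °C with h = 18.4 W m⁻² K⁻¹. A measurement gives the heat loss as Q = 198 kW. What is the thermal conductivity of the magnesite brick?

ΣR = ΔT/Q = |1080 − 33.4|/1.98×10^5 = 0.005286 K/W
Known resistances:
  R_conv,in = 1/(hA) = 1/(59.2·16.7) = 0.001011 K/W
  R_conv,out = 1/(hA) = 1/(18.4·16.7) = 0.003254 K/W
R_magnesite brick = ΣR − ΣR_known = 0.005286 − 0.004265 = 0.001021 K/W
L/(kA) = 0.001021 ⇒ k = 0.0704/(0.001021·16.7) = 4.13 W/m·K

k = 4.13 W/m·K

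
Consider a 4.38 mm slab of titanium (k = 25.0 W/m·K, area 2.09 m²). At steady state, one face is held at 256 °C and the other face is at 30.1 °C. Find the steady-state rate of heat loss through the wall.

Q = kA·ΔT/L = 25.0 × 2.09 × |256 °C − 30.1 °C| / 0.00438 = 2.69×10^6 W

Q = 2690 kW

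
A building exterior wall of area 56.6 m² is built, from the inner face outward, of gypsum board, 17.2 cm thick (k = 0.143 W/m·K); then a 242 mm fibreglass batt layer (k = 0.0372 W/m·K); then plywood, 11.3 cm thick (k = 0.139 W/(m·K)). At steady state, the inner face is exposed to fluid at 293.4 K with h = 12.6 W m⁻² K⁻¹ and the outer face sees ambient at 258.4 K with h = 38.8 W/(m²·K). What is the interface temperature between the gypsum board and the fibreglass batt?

T = 288.2 K

Resistance network (inner→outer):
  R_conv,in = 1/(hA) = 1/(12.6·56.6) = 0.001402 K/W
  R_gypsum board = L/(kA) = 0.172/(0.143·56.6) = 0.02125 K/W
  R_fibreglass batt = L/(kA) = 0.242/(0.0372·56.6) = 0.1149 K/W
  R_plywood = L/(kA) = 0.113/(0.139·56.6) = 0.01436 K/W
  R_conv,out = 1/(hA) = 1/(38.8·56.6) = 4.554×10^-4 K/W
ΣR = 0.001402 + 0.02125 + 0.1149 + 0.01436 + 4.554×10^-4 = 0.1524 K/W
Q = ΔT/ΣR = (293.4 K − 258.4 K)/0.1524 = 229.7 W
From the inner boundary to the gypsum board/fibreglass batt interface, ΣR_partial = 0.02265 K/W.
T_interface = T_in − Q·ΣR_partial = 293.4 K − (229.7)(0.02265) = 288.2 K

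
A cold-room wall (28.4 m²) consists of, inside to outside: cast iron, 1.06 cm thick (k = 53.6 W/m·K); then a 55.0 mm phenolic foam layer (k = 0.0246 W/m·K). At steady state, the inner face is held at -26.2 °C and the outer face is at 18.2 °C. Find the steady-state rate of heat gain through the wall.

Q = 564 W

Resistance network (inner→outer):
  R_cast iron = L/(kA) = 0.0106/(53.6·28.4) = 6.963×10^-6 K/W
  R_phenolic foam = L/(kA) = 0.0550/(0.0246·28.4) = 0.07872 K/W
ΣR = 6.963×10^-6 + 0.07872 = 0.07873 K/W
Q = ΔT/ΣR = (-26.2 °C − 18.2 °C)/0.07873 = -564 W
(Negative Q ⇒ heat flows inward; heat gain = 564 W.)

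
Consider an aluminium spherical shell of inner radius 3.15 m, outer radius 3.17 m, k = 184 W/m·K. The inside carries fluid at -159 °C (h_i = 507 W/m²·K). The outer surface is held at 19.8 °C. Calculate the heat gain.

Q = 1.07×10^7 W

Treat each layer as a resistance in series:
  R_conv,in = 1/(4πr²h) = 1/(4π·3.15²·507) = 1.582×10^-5 K/W
  R_aluminium = (1/3.15 − 1/3.17)/(4πk) = 0.002003/(4π·184) = 8.662×10^-7 K/W
ΣR = 1.582×10^-5 + 8.662×10^-7 = 1.669×10^-5 K/W
Q = ΔT/ΣR = (-159 °C − 19.8 °C)/1.669×10^-5 = -1.07×10^7 W
(Negative Q ⇒ heat flows inward; heat gain = 1.07×10^7 W.)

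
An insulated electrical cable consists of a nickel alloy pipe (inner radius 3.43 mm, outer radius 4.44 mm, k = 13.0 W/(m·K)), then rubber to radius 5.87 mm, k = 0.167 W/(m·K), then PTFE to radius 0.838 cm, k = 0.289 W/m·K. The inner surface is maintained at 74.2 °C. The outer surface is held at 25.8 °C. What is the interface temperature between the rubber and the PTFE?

T = 46.2 °C

Series thermal resistances, inner to outer:
  R'_nickel alloy = ln(0.00444/0.00343)/(2πk) = 0.2581/(2π·13.0) = 0.003160 m·K/W
  R'_rubber = ln(0.00587/0.00444)/(2πk) = 0.2792/(2π·0.167) = 0.2661 m·K/W
  R'_PTFE = ln(0.00838/0.00587)/(2πk) = 0.3560/(2π·0.289) = 0.1960 m·K/W
ΣR = 0.003160 + 0.2661 + 0.1960 = 0.4653 m·K/W
Q' = ΔT/ΣR = (74.2 °C − 25.8 °C)/0.4653 = 104.0 W/m
From the inner boundary to the rubber/PTFE interface, ΣR_partial = 0.2693 m·K/W.
T_interface = T_in − Q'·ΣR_partial = 74.2 °C − (104.0)(0.2693) = 46.2 °C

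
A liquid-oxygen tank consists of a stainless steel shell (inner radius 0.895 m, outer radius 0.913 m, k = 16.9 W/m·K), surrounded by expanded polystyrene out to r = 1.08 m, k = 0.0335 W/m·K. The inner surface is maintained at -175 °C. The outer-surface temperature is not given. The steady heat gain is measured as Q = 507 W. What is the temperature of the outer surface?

T_out = 29.0 °C

Sum the resistances:
  R_stainless steel = (1/0.895 − 1/0.913)/(4πk) = 0.02203/(4π·16.9) = 1.037×10^-4 K/W
  R_expanded polystyrene = (1/0.913 − 1/1.08)/(4πk) = 0.1694/(4π·0.0335) = 0.4023 K/W
ΣR = 0.4024 K/W
ΔT = Q·ΣR = 507 × 0.4024 = 204.0 K
Heat flows inward, so T_out = T_in + ΔT = -175 + 204.0 = 29.0 °C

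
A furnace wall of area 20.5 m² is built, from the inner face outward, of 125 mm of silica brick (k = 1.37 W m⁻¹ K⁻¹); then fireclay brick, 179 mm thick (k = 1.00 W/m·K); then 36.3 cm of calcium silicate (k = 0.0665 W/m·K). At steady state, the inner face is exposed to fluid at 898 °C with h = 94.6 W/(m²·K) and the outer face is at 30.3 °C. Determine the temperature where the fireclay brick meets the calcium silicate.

T = 856 °C

Resistance network (inner→outer):
  R_conv,in = 1/(hA) = 1/(94.6·20.5) = 5.156×10^-4 K/W
  R_silica brick = L/(kA) = 0.125/(1.37·20.5) = 0.004451 K/W
  R_fireclay brick = L/(kA) = 0.179/(1.00·20.5) = 0.008732 K/W
  R_calcium silicate = L/(kA) = 0.363/(0.0665·20.5) = 0.2663 K/W
ΣR = 5.156×10^-4 + 0.004451 + 0.008732 + 0.2663 = 0.2800 K/W
Q = ΔT/ΣR = (898 °C − 30.3 °C)/0.2800 = 3099 W
From the inner boundary to the fireclay brick/calcium silicate interface, ΣR_partial = 0.01370 K/W.
T_interface = T_in − Q·ΣR_partial = 898 °C − (3099)(0.01370) = 856 °C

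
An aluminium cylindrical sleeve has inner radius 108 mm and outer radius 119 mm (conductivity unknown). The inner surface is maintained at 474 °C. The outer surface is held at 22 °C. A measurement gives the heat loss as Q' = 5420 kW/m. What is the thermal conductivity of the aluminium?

ΣR = ΔT/Q' = |474 − 22|/5.42×10^6 = 8.339×10^-5 m·K/W
ln(r₂/r₁)/(2πk) = 8.339×10^-5 ⇒ k = 0.09699/(2π·8.339×10^-5) = 185 W/m·K

k = 185 W/m·K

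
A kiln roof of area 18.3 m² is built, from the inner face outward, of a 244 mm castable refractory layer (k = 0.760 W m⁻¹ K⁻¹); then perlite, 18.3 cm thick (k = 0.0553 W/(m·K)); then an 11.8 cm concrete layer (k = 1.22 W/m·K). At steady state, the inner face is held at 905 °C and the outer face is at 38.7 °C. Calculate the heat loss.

Q = 4.25 kW

Treat each layer as a resistance in series:
  R_castable refractory = L/(kA) = 0.244/(0.760·18.3) = 0.01754 K/W
  R_perlite = L/(kA) = 0.183/(0.0553·18.3) = 0.1808 K/W
  R_concrete = L/(kA) = 0.118/(1.22·18.3) = 0.005285 K/W
ΣR = 0.01754 + 0.1808 + 0.005285 = 0.2036 K/W
Q = ΔT/ΣR = (905 °C − 38.7 °C)/0.2036 = 4250 W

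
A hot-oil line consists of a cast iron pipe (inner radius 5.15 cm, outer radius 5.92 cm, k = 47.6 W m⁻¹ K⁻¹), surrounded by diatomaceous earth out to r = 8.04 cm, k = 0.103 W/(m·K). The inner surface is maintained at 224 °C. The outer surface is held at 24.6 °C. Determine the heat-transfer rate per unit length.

Q' = 421 W/m

Resistance network (inner→outer):
  R'_cast iron = ln(0.0592/0.0515)/(2πk) = 0.1393/(2π·47.6) = 4.659×10^-4 m·K/W
  R'_diatomaceous earth = ln(0.0804/0.0592)/(2πk) = 0.3061/(2π·0.103) = 0.4730 m·K/W
ΣR = 4.659×10^-4 + 0.4730 = 0.4735 m·K/W
Q' = ΔT/ΣR = (224 °C − 24.6 °C)/0.4735 = 421 W/m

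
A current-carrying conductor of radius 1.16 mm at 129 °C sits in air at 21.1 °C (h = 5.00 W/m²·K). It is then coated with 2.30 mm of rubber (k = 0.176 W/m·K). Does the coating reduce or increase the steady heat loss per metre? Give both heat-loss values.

Critical radius for a cylinder: r_cr = k/h = 0.0352 m = 3.52 cm.
Outer radius after coating: r₂ = 0.00116 + 0.00230 = 0.00346 m.
Since r₁ < r_cr and r₂ ≤ r_cr, the coating moves toward the maximum at r_cr — heat loss rises.
Bare: R = 1/(2πr₁h) = 27.44 m·K/W; Q = 107.9/27.44 = 3.93 W/m.
Coated: R = R_cond + R_conv = 10.19 m·K/W; Q = 107.9/10.19 = 10.6 W/m.

increases: 3.93 → 10.6 W/m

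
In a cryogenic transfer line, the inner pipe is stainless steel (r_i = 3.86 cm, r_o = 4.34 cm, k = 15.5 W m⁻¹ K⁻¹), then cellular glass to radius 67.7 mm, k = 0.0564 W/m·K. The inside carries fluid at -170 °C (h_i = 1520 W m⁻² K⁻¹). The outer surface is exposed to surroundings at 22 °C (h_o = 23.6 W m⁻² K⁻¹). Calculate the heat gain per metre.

Q' = 141 W/m

Treat each layer as a resistance in series:
  R'_conv,in = 1/(2πr h) = 1/(2π·0.0386·1520) = 0.002713 m·K/W
  R'_stainless steel = ln(0.0434/0.0386)/(2πk) = 0.1172/(2π·15.5) = 0.001203 m·K/W
  R'_cellular glass = ln(0.0677/0.0434)/(2πk) = 0.4446/(2π·0.0564) = 1.255 m·K/W
  R'_conv,out = 1/(2πr h) = 1/(2π·0.0677·23.6) = 0.09961 m·K/W
ΣR = 0.002713 + 0.001203 + 1.255 + 0.09961 = 1.359 m·K/W
Q' = ΔT/ΣR = (-170 °C − 22 °C)/1.359 = -141 W/m
(Negative Q' ⇒ heat flows inward; heat gain = 141 W/m.)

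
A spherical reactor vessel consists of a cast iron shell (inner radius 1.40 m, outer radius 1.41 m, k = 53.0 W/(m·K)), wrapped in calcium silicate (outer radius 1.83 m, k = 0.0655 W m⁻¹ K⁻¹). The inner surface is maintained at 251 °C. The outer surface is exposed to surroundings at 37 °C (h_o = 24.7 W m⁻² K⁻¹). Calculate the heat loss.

Q = 1080 W

Resistance network (inner→outer):
  R_cast iron = (1/1.40 − 1/1.41)/(4πk) = 0.005066/(4π·53.0) = 7.606×10^-6 K/W
  R_calcium silicate = (1/1.41 − 1/1.83)/(4πk) = 0.1628/(4π·0.0655) = 0.1978 K/W
  R_conv,out = 1/(4πr²h) = 1/(4π·1.83²·24.7) = 9.620×10^-4 K/W
ΣR = 7.606×10^-6 + 0.1978 + 9.620×10^-4 = 0.1988 K/W
Q = ΔT/ΣR = (251 °C − 37 °C)/0.1988 = 1080 W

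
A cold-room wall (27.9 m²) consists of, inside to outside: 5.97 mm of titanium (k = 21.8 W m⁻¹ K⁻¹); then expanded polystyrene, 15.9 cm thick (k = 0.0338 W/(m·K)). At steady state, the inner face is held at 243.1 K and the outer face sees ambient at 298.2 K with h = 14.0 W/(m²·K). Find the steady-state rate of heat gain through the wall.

Q = 322 W

Resistance network (inner→outer):
  R_titanium = L/(kA) = 0.00597/(21.8·27.9) = 9.816×10^-6 K/W
  R_expanded polystyrene = L/(kA) = 0.159/(0.0338·27.9) = 0.1686 K/W
  R_conv,out = 1/(hA) = 1/(14.0·27.9) = 0.002560 K/W
ΣR = 9.816×10^-6 + 0.1686 + 0.002560 = 0.1712 K/W
Q = ΔT/ΣR = (243.1 K − 298.2 K)/0.1712 = -322 W
(Negative Q ⇒ heat flows inward; heat gain = 322 W.)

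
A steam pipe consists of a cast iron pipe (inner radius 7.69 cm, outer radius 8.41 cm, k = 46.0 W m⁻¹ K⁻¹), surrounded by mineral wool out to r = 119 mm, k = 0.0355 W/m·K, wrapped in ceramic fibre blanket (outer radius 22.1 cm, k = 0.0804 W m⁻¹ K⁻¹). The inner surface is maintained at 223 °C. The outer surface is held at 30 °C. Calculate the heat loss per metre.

Series thermal resistances, inner to outer:
  R'_cast iron = ln(0.0841/0.0769)/(2πk) = 0.08950/(2π·46.0) = 3.097×10^-4 m·K/W
  R'_mineral wool = ln(0.119/0.0841)/(2πk) = 0.3471/(2π·0.0355) = 1.556 m·K/W
  R'_ceramic fibre blanket = ln(0.221/0.119)/(2πk) = 0.6190/(2π·0.0804) = 1.225 m·K/W
ΣR = 3.097×10^-4 + 1.556 + 1.225 = 2.781 m·K/W
Q' = ΔT/ΣR = (223 °C − 30 °C)/2.781 = 69.4 W/m

Q' = 69.4 W/m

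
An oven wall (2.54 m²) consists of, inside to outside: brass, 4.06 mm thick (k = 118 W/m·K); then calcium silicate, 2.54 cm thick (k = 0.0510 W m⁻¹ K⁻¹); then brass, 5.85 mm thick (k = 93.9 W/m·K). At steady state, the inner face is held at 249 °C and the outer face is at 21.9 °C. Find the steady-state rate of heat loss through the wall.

Treat each layer as a resistance in series:
  R_brass = L/(kA) = 0.00406/(118·2.54) = 1.355×10^-5 K/W
  R_calcium silicate = L/(kA) = 0.0254/(0.0510·2.54) = 0.1961 K/W
  R_brass = L/(kA) = 0.00585/(93.9·2.54) = 2.453×10^-5 K/W
ΣR = 1.355×10^-5 + 0.1961 + 2.453×10^-5 = 0.1961 K/W
Q = ΔT/ΣR = (249 °C − 21.9 °C)/0.1961 = 1160 W

Q = 1160 W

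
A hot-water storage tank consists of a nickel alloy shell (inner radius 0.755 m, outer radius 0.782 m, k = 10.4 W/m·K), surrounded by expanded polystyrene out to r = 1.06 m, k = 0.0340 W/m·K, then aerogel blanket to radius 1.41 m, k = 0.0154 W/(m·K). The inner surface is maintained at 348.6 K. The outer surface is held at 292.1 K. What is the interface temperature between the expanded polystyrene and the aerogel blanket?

T = 326.4 K

Treat each layer as a resistance in series:
  R_nickel alloy = (1/0.755 − 1/0.782)/(4πk) = 0.04573/(4π·10.4) = 3.499×10^-4 K/W
  R_expanded polystyrene = (1/0.782 − 1/1.06)/(4πk) = 0.3354/(4π·0.0340) = 0.7850 K/W
  R_aerogel blanket = (1/1.06 − 1/1.41)/(4πk) = 0.2342/(4π·0.0154) = 1.210 K/W
ΣR = 3.499×10^-4 + 0.7850 + 1.210 = 1.995 K/W
Q = ΔT/ΣR = (348.6 K − 292.1 K)/1.995 = 28.32 W
From the inner boundary to the expanded polystyrene/aerogel blanket interface, ΣR_partial = 0.7853 K/W.
T_interface = T_in − Q·ΣR_partial = 348.6 K − (28.32)(0.7853) = 326.4 K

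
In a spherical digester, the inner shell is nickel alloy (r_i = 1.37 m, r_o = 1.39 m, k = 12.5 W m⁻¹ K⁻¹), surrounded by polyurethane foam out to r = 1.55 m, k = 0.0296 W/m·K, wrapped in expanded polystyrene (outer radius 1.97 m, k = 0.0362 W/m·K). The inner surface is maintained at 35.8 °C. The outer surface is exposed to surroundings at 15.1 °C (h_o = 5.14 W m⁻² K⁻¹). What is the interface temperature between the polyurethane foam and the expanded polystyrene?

T = 27.6 °C

Treat each layer as a resistance in series:
  R_nickel alloy = (1/1.37 − 1/1.39)/(4πk) = 0.01050/(4π·12.5) = 6.686×10^-5 K/W
  R_polyurethane foam = (1/1.39 − 1/1.55)/(4πk) = 0.07426/(4π·0.0296) = 0.1997 K/W
  R_expanded polystyrene = (1/1.55 − 1/1.97)/(4πk) = 0.1375/(4π·0.0362) = 0.3024 K/W
  R_conv,out = 1/(4πr²h) = 1/(4π·1.97²·5.14) = 0.003989 K/W
ΣR = 6.686×10^-5 + 0.1997 + 0.3024 + 0.003989 = 0.5062 K/W
Q = ΔT/ΣR = (35.8 °C − 15.1 °C)/0.5062 = 40.89 W
From the inner boundary to the polyurethane foam/expanded polystyrene interface, ΣR_partial = 0.1998 K/W.
T_interface = T_in − Q·ΣR_partial = 35.8 °C − (40.89)(0.1998) = 27.6 °C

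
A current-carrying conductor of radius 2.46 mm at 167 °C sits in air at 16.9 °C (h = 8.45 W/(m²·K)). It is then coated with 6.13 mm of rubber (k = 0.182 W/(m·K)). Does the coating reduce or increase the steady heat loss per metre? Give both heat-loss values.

Critical radius for a cylinder: r_cr = k/h = 0.0215 m = 2.15 cm.
Outer radius after coating: r₂ = 0.00246 + 0.00613 = 0.00859 m.
Since r₁ < r_cr and r₂ ≤ r_cr, the coating moves toward the maximum at r_cr — heat loss rises.
Bare: R = 1/(2πr₁h) = 7.656 m·K/W; Q = 150.1/7.656 = 19.6 W/m.
Coated: R = R_cond + R_conv = 3.286 m·K/W; Q = 150.1/3.286 = 45.7 W/m.

increases: 19.6 → 45.7 W/m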